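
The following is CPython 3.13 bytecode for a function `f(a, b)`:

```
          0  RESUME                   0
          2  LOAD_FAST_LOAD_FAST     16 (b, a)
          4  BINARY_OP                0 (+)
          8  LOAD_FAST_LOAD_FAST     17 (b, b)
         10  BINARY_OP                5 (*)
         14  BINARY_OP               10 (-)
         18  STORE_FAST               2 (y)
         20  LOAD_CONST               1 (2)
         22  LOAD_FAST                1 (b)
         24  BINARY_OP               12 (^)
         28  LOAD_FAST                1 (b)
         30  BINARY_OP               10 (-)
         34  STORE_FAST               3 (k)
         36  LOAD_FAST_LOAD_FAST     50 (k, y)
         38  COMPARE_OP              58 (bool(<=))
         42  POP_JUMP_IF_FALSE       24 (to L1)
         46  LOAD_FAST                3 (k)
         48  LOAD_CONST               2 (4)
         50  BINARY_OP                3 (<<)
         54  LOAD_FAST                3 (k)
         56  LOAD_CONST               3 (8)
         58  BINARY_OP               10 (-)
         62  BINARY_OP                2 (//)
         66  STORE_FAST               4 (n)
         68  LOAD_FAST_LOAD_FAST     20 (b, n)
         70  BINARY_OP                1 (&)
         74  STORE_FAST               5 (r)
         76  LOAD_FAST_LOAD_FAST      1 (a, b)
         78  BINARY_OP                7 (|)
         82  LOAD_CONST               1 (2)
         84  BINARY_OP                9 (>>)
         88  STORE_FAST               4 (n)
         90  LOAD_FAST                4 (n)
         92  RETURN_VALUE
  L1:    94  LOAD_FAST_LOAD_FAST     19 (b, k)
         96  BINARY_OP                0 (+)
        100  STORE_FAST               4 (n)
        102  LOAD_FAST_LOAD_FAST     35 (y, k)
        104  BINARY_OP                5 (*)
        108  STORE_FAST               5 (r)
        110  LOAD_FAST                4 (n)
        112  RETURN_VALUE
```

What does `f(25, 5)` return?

7

LOAD_FAST_LOAD_FAST b,a → push 5,25. Stack: [5, 25]
BINARY_OP + → 5 + 25 = 30. Stack: [30]
LOAD_FAST_LOAD_FAST b,b → push 5,5. Stack: [30, 5, 5]
BINARY_OP * → 5 * 5 = 25. Stack: [30, 25]
BINARY_OP - → 30 - 25 = 5. Stack: [5]
STORE_FAST y → y=5. Stack: []
LOAD_CONST → push 2. Stack: [2]
LOAD_FAST b → push 5. Stack: [2, 5]
BINARY_OP ^ → 2 ^ 5 = 7. Stack: [7]
LOAD_FAST b → push 5. Stack: [7, 5]
BINARY_OP - → 7 - 5 = 2. Stack: [2]
STORE_FAST k → k=2. Stack: []
LOAD_FAST_LOAD_FAST k,y → push 2,5. Stack: [2, 5]
COMPARE_OP bool(<=) → 2 vs 5 = True. Stack: [True]
POP_JUMP_IF_FALSE → pop True; no jump. Stack: []
LOAD_FAST k → push 2. Stack: [2]
LOAD_CONST → push 4. Stack: [2, 4]
BINARY_OP << → 2 << 4 = 32. Stack: [32]
LOAD_FAST k → push 2. Stack: [32, 2]
LOAD_CONST → push 8. Stack: [32, 2, 8]
BINARY_OP - → 2 - 8 = -6. Stack: [32, -6]
BINARY_OP // → 32 // -6 = -6. Stack: [-6]
STORE_FAST n → n=-6. Stack: []
LOAD_FAST_LOAD_FAST b,n → push 5,-6. Stack: [5, -6]
BINARY_OP & → 5 & -6 = 0. Stack: [0]
STORE_FAST r → r=0. Stack: []
LOAD_FAST_LOAD_FAST a,b → push 25,5. Stack: [25, 5]
BINARY_OP | → 25 | 5 = 29. Stack: [29]
LOAD_CONST → push 2. Stack: [29, 2]
BINARY_OP >> → 29 >> 2 = 7. Stack: [7]
STORE_FAST n → n=7. Stack: []
LOAD_FAST n → push 7. Stack: [7]
RETURN_VALUE → return 7.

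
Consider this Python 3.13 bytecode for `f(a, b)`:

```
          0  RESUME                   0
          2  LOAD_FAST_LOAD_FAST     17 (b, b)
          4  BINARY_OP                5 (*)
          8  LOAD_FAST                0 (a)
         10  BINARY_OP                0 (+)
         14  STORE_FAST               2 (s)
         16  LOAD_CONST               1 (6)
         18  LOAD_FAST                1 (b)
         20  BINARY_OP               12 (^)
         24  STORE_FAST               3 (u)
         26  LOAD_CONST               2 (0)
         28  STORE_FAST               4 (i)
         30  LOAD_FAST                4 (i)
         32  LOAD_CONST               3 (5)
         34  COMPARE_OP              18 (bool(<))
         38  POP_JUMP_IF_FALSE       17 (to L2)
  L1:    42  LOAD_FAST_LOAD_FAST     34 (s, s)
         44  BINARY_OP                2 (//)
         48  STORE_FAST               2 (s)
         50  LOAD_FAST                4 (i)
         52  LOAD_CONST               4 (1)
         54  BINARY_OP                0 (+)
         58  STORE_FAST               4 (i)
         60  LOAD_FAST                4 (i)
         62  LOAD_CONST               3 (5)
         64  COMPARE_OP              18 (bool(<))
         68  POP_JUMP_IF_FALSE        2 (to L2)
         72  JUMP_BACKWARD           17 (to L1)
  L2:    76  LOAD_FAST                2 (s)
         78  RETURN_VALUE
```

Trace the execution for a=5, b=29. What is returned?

LOAD_FAST_LOAD_FAST b,b → push 29,29
BINARY_OP * → 29 * 29 = 841
LOAD_FAST a → push 5
BINARY_OP + → 841 + 5 = 846
STORE_FAST s → s=846
LOAD_CONST → push 6
LOAD_FAST b → push 29
BINARY_OP ^ → 6 ^ 29 = 27
STORE_FAST u → u=27
LOAD_CONST → push 0
STORE_FAST i → i=0
LOAD_FAST i → push 0
LOAD_CONST → push 5
COMPARE_OP bool(<) → 0 vs 5 = True
POP_JUMP_IF_FALSE → pop True; no jump
LOAD_FAST_LOAD_FAST s,s → push 846,846
BINARY_OP // → 846 // 846 = 1
STORE_FAST s → s=1
LOAD_FAST i → push 0
LOAD_CONST → push 1
BINARY_OP + → 0 + 1 = 1
STORE_FAST i → i=1
LOAD_FAST i → push 1
LOAD_CONST → push 5
COMPARE_OP bool(<) → 1 vs 5 = True
POP_JUMP_IF_FALSE → pop True; no jump
LOAD_FAST_LOAD_FAST s,s → push 1,1
BINARY_OP // → 1 // 1 = 1
STORE_FAST s → s=1
LOAD_FAST i → push 1
LOAD_CONST → push 1
BINARY_OP + → 1 + 1 = 2
STORE_FAST i → i=2
LOAD_FAST i → push 2
LOAD_CONST → push 5
COMPARE_OP bool(<) → 2 vs 5 = True
POP_JUMP_IF_FALSE → pop True; no jump
LOAD_FAST_LOAD_FAST s,s → push 1,1
BINARY_OP // → 1 // 1 = 1
STORE_FAST s → s=1
LOAD_FAST i → push 2
LOAD_CONST → push 1
BINARY_OP + → 2 + 1 = 3
STORE_FAST i → i=3
LOAD_FAST i → push 3
LOAD_CONST → push 5
COMPARE_OP bool(<) → 3 vs 5 = True
POP_JUMP_IF_FALSE → pop True; no jump
LOAD_FAST_LOAD_FAST s,s → push 1,1
BINARY_OP // → 1 // 1 = 1
STORE_FAST s → s=1
LOAD_FAST i → push 3
LOAD_CONST → push 1
BINARY_OP + → 3 + 1 = 4
STORE_FAST i → i=4
LOAD_FAST i → push 4
LOAD_CONST → push 5
COMPARE_OP bool(<) → 4 vs 5 = True
POP_JUMP_IF_FALSE → pop True; no jump
LOAD_FAST_LOAD_FAST s,s → push 1,1
BINARY_OP // → 1 // 1 = 1
STORE_FAST s → s=1
LOAD_FAST i → push 4
LOAD_CONST → push 1
BINARY_OP + → 4 + 1 = 5
STORE_FAST i → i=5
LOAD_FAST i → push 5
LOAD_CONST → push 5
COMPARE_OP bool(<) → 5 vs 5 = False
POP_JUMP_IF_FALSE → pop False; jump
LOAD_FAST s → push 1
RETURN_VALUE → return 1.

1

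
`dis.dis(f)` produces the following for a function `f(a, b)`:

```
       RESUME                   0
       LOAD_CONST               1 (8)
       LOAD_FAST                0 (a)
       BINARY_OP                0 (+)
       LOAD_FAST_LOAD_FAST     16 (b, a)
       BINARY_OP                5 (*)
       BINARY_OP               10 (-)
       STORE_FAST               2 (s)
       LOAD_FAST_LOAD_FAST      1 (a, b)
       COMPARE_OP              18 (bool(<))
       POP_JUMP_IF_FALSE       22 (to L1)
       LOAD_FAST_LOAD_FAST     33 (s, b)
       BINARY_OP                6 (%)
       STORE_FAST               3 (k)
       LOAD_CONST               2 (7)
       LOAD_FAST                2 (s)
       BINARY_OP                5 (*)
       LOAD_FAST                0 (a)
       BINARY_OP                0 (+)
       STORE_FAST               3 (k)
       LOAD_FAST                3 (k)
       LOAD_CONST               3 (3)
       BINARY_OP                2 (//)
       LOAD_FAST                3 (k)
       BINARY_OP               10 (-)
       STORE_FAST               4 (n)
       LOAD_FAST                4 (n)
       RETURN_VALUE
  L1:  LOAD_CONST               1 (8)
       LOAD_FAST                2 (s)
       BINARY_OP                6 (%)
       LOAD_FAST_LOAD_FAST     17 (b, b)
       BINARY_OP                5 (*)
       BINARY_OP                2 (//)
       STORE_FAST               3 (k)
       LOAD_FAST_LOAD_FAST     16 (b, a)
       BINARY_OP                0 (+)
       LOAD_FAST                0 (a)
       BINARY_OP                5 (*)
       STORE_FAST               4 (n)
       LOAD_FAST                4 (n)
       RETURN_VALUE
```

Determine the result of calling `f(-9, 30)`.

-1250

LOAD_CONST → push 8. Stack: [8]
LOAD_FAST a → push -9. Stack: [8, -9]
BINARY_OP + → 8 + -9 = -1. Stack: [-1]
LOAD_FAST_LOAD_FAST b,a → push 30,-9. Stack: [-1, 30, -9]
BINARY_OP * → 30 * -9 = -270. Stack: [-1, -270]
BINARY_OP - → -1 - -270 = 269. Stack: [269]
STORE_FAST s → s=269. Stack: []
LOAD_FAST_LOAD_FAST a,b → push -9,30. Stack: [-9, 30]
COMPARE_OP bool(<) → -9 vs 30 = True. Stack: [True]
POP_JUMP_IF_FALSE → pop True; no jump. Stack: []
LOAD_FAST_LOAD_FAST s,b → push 269,30. Stack: [269, 30]
BINARY_OP % → 269 % 30 = 29. Stack: [29]
STORE_FAST k → k=29. Stack: []
LOAD_CONST → push 7. Stack: [7]
LOAD_FAST s → push 269. Stack: [7, 269]
BINARY_OP * → 7 * 269 = 1883. Stack: [1883]
LOAD_FAST a → push -9. Stack: [1883, -9]
BINARY_OP + → 1883 + -9 = 1874. Stack: [1874]
STORE_FAST k → k=1874. Stack: []
LOAD_FAST k → push 1874. Stack: [1874]
LOAD_CONST → push 3. Stack: [1874, 3]
BINARY_OP // → 1874 // 3 = 624. Stack: [624]
LOAD_FAST k → push 1874. Stack: [624, 1874]
BINARY_OP - → 624 - 1874 = -1250. Stack: [-1250]
STORE_FAST n → n=-1250. Stack: []
LOAD_FAST n → push -1250. Stack: [-1250]
RETURN_VALUE → return -1250.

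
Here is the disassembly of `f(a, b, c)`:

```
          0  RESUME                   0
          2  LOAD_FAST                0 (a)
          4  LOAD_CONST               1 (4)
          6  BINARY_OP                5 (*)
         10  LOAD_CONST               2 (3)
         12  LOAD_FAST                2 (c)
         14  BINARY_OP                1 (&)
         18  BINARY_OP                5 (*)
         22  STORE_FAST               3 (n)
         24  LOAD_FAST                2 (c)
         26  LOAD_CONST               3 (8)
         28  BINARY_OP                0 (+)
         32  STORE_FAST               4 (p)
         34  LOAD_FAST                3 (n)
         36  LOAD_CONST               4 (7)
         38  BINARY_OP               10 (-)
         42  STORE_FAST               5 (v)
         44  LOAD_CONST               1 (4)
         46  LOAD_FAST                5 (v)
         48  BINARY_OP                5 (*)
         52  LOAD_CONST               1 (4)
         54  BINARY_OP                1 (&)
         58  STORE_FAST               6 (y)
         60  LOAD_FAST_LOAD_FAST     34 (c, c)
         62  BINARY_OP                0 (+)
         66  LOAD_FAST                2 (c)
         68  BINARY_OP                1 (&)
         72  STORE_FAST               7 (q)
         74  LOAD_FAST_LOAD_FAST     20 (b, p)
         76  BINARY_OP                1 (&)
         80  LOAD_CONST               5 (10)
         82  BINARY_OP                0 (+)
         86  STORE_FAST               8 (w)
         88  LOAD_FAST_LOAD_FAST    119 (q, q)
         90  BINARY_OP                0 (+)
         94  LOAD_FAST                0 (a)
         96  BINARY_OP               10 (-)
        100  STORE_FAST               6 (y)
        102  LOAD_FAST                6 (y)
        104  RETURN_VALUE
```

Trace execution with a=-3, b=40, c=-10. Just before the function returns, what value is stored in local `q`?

-28

LOAD_FAST a → push -3. Stack: [-3]
LOAD_CONST → push 4. Stack: [-3, 4]
BINARY_OP * → -3 * 4 = -12. Stack: [-12]
LOAD_CONST → push 3. Stack: [-12, 3]
LOAD_FAST c → push -10. Stack: [-12, 3, -10]
BINARY_OP & → 3 & -10 = 2. Stack: [-12, 2]
BINARY_OP * → -12 * 2 = -24. Stack: [-24]
STORE_FAST n → n=-24. Stack: []
LOAD_FAST c → push -10. Stack: [-10]
LOAD_CONST → push 8. Stack: [-10, 8]
BINARY_OP + → -10 + 8 = -2. Stack: [-2]
STORE_FAST p → p=-2. Stack: []
LOAD_FAST n → push -24. Stack: [-24]
LOAD_CONST → push 7. Stack: [-24, 7]
BINARY_OP - → -24 - 7 = -31. Stack: [-31]
STORE_FAST v → v=-31. Stack: []
LOAD_CONST → push 4. Stack: [4]
LOAD_FAST v → push -31. Stack: [4, -31]
BINARY_OP * → 4 * -31 = -124. Stack: [-124]
LOAD_CONST → push 4. Stack: [-124, 4]
BINARY_OP & → -124 & 4 = 4. Stack: [4]
STORE_FAST y → y=4. Stack: []
LOAD_FAST_LOAD_FAST c,c → push -10,-10. Stack: [-10, -10]
BINARY_OP + → -10 + -10 = -20. Stack: [-20]
LOAD_FAST c → push -10. Stack: [-20, -10]
BINARY_OP & → -20 & -10 = -28. Stack: [-28]
STORE_FAST q → q=-28. Stack: []
LOAD_FAST_LOAD_FAST b,p → push 40,-2. Stack: [40, -2]
BINARY_OP & → 40 & -2 = 40. Stack: [40]
LOAD_CONST → push 10. Stack: [40, 10]
BINARY_OP + → 40 + 10 = 50. Stack: [50]
STORE_FAST w → w=50. Stack: []
LOAD_FAST_LOAD_FAST q,q → push -28,-28. Stack: [-28, -28]
BINARY_OP + → -28 + -28 = -56. Stack: [-56]
LOAD_FAST a → push -3. Stack: [-56, -3]
BINARY_OP - → -56 - -3 = -53. Stack: [-53]
STORE_FAST y → y=-53. Stack: []
LOAD_FAST y → push -53. Stack: [-53]
RETURN_VALUE → return -53.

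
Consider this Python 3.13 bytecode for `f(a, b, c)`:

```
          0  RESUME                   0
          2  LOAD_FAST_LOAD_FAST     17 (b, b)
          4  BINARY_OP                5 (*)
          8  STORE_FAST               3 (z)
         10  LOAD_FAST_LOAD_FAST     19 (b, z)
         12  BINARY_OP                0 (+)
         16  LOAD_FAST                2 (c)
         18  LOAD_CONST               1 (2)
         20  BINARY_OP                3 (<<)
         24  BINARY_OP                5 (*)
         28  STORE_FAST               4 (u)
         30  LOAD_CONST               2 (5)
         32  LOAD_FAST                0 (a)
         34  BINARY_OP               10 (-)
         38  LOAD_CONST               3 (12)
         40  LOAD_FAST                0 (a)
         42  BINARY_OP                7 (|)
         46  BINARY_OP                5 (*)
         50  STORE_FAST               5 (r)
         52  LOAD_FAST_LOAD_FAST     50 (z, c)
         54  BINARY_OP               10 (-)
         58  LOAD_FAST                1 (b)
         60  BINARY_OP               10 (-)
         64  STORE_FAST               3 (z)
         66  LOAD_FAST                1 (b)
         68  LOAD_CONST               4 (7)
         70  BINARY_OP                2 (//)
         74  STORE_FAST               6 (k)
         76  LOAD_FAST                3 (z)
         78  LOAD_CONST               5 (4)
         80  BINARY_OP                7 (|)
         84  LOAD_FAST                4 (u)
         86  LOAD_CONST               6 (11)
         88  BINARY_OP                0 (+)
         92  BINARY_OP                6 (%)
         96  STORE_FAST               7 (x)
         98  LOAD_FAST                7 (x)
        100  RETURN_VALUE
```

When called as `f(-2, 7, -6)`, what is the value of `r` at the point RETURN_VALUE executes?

LOAD_FAST_LOAD_FAST b,b → push 7,7. Stack: [7, 7]
BINARY_OP * → 7 * 7 = 49. Stack: [49]
STORE_FAST z → z=49. Stack: []
LOAD_FAST_LOAD_FAST b,z → push 7,49. Stack: [7, 49]
BINARY_OP + → 7 + 49 = 56. Stack: [56]
LOAD_FAST c → push -6. Stack: [56, -6]
LOAD_CONST → push 2. Stack: [56, -6, 2]
BINARY_OP << → -6 << 2 = -24. Stack: [56, -24]
BINARY_OP * → 56 * -24 = -1344. Stack: [-1344]
STORE_FAST u → u=-1344. Stack: []
LOAD_CONST → push 5. Stack: [5]
LOAD_FAST a → push -2. Stack: [5, -2]
BINARY_OP - → 5 - -2 = 7. Stack: [7]
LOAD_CONST → push 12. Stack: [7, 12]
LOAD_FAST a → push -2. Stack: [7, 12, -2]
BINARY_OP | → 12 | -2 = -2. Stack: [7, -2]
BINARY_OP * → 7 * -2 = -14. Stack: [-14]
STORE_FAST r → r=-14. Stack: []
LOAD_FAST_LOAD_FAST z,c → push 49,-6. Stack: [49, -6]
BINARY_OP - → 49 - -6 = 55. Stack: [55]
LOAD_FAST b → push 7. Stack: [55, 7]
BINARY_OP - → 55 - 7 = 48. Stack: [48]
STORE_FAST z → z=48. Stack: []
LOAD_FAST b → push 7. Stack: [7]
LOAD_CONST → push 7. Stack: [7, 7]
BINARY_OP // → 7 // 7 = 1. Stack: [1]
STORE_FAST k → k=1. Stack: []
LOAD_FAST z → push 48. Stack: [48]
LOAD_CONST → push 4. Stack: [48, 4]
BINARY_OP | → 48 | 4 = 52. Stack: [52]
LOAD_FAST u → push -1344. Stack: [52, -1344]
LOAD_CONST → push 11. Stack: [52, -1344, 11]
BINARY_OP + → -1344 + 11 = -1333. Stack: [52, -1333]
BINARY_OP % → 52 % -1333 = -1281. Stack: [-1281]
STORE_FAST x → x=-1281. Stack: []
LOAD_FAST x → push -1281. Stack: [-1281]
RETURN_VALUE → return -1281.

-14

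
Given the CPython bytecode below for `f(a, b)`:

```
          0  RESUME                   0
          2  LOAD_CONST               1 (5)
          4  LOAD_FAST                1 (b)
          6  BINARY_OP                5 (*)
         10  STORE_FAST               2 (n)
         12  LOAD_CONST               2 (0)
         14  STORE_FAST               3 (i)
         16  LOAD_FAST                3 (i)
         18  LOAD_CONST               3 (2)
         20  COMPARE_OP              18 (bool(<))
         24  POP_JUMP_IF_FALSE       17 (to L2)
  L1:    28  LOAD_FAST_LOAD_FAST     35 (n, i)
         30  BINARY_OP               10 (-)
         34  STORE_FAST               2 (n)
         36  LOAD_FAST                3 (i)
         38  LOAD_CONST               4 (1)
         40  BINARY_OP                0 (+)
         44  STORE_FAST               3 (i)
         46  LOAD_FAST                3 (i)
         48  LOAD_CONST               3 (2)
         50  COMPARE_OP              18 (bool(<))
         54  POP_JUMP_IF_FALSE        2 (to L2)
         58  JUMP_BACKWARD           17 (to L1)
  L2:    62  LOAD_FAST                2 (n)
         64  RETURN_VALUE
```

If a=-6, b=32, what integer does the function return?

159

LOAD_CONST → push 5. Stack: [5]
LOAD_FAST b → push 32. Stack: [5, 32]
BINARY_OP * → 5 * 32 = 160. Stack: [160]
STORE_FAST n → n=160. Stack: []
LOAD_CONST → push 0. Stack: [0]
STORE_FAST i → i=0. Stack: []
LOAD_FAST i → push 0. Stack: [0]
LOAD_CONST → push 2. Stack: [0, 2]
COMPARE_OP bool(<) → 0 vs 2 = True. Stack: [True]
POP_JUMP_IF_FALSE → pop True; no jump. Stack: []
LOAD_FAST_LOAD_FAST n,i → push 160,0. Stack: [160, 0]
BINARY_OP - → 160 - 0 = 160. Stack: [160]
STORE_FAST n → n=160. Stack: []
LOAD_FAST i → push 0. Stack: [0]
LOAD_CONST → push 1. Stack: [0, 1]
BINARY_OP + → 0 + 1 = 1. Stack: [1]
STORE_FAST i → i=1. Stack: []
LOAD_FAST i → push 1. Stack: [1]
LOAD_CONST → push 2. Stack: [1, 2]
COMPARE_OP bool(<) → 1 vs 2 = True. Stack: [True]
POP_JUMP_IF_FALSE → pop True; no jump. Stack: []
LOAD_FAST_LOAD_FAST n,i → push 160,1. Stack: [160, 1]
BINARY_OP - → 160 - 1 = 159. Stack: [159]
STORE_FAST n → n=159. Stack: []
LOAD_FAST i → push 1. Stack: [1]
LOAD_CONST → push 1. Stack: [1, 1]
BINARY_OP + → 1 + 1 = 2. Stack: [2]
STORE_FAST i → i=2. Stack: []
LOAD_FAST i → push 2. Stack: [2]
LOAD_CONST → push 2. Stack: [2, 2]
COMPARE_OP bool(<) → 2 vs 2 = False. Stack: [False]
POP_JUMP_IF_FALSE → pop False; jump. Stack: []
LOAD_FAST n → push 159. Stack: [159]
RETURN_VALUE → return 159.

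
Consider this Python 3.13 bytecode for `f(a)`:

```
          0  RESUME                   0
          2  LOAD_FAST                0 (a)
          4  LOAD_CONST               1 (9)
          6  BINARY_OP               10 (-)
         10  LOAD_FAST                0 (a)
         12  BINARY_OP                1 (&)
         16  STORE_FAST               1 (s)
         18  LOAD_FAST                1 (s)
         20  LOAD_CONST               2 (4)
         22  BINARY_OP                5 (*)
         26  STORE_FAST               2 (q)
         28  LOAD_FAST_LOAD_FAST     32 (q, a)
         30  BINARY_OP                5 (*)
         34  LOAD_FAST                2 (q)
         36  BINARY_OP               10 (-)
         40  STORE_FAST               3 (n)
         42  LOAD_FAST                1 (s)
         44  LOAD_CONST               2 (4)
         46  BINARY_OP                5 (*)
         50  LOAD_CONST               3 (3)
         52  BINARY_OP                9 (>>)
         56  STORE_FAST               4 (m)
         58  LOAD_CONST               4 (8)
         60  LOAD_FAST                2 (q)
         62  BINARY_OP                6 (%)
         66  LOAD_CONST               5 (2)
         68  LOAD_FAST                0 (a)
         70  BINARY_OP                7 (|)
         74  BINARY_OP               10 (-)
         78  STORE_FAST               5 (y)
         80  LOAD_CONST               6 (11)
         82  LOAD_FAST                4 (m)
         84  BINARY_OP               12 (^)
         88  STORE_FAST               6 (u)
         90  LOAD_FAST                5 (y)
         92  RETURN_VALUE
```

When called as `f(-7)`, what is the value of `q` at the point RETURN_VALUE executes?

LOAD_FAST a → push -7. Stack: [-7]
LOAD_CONST → push 9. Stack: [-7, 9]
BINARY_OP - → -7 - 9 = -16. Stack: [-16]
LOAD_FAST a → push -7. Stack: [-16, -7]
BINARY_OP & → -16 & -7 = -16. Stack: [-16]
STORE_FAST s → s=-16. Stack: []
LOAD_FAST s → push -16. Stack: [-16]
LOAD_CONST → push 4. Stack: [-16, 4]
BINARY_OP * → -16 * 4 = -64. Stack: [-64]
STORE_FAST q → q=-64. Stack: []
LOAD_FAST_LOAD_FAST q,a → push -64,-7. Stack: [-64, -7]
BINARY_OP * → -64 * -7 = 448. Stack: [448]
LOAD_FAST q → push -64. Stack: [448, -64]
BINARY_OP - → 448 - -64 = 512. Stack: [512]
STORE_FAST n → n=512. Stack: []
LOAD_FAST s → push -16. Stack: [-16]
LOAD_CONST → push 4. Stack: [-16, 4]
BINARY_OP * → -16 * 4 = -64. Stack: [-64]
LOAD_CONST → push 3. Stack: [-64, 3]
BINARY_OP >> → -64 >> 3 = -8. Stack: [-8]
STORE_FAST m → m=-8. Stack: []
LOAD_CONST → push 8. Stack: [8]
LOAD_FAST q → push -64. Stack: [8, -64]
BINARY_OP % → 8 % -64 = -56. Stack: [-56]
LOAD_CONST → push 2. Stack: [-56, 2]
LOAD_FAST a → push -7. Stack: [-56, 2, -7]
BINARY_OP | → 2 | -7 = -5. Stack: [-56, -5]
BINARY_OP - → -56 - -5 = -51. Stack: [-51]
STORE_FAST y → y=-51. Stack: []
LOAD_CONST → push 11. Stack: [11]
LOAD_FAST m → push -8. Stack: [11, -8]
BINARY_OP ^ → 11 ^ -8 = -13. Stack: [-13]
STORE_FAST u → u=-13. Stack: []
LOAD_FAST y → push -51. Stack: [-51]
RETURN_VALUE → return -51.

-64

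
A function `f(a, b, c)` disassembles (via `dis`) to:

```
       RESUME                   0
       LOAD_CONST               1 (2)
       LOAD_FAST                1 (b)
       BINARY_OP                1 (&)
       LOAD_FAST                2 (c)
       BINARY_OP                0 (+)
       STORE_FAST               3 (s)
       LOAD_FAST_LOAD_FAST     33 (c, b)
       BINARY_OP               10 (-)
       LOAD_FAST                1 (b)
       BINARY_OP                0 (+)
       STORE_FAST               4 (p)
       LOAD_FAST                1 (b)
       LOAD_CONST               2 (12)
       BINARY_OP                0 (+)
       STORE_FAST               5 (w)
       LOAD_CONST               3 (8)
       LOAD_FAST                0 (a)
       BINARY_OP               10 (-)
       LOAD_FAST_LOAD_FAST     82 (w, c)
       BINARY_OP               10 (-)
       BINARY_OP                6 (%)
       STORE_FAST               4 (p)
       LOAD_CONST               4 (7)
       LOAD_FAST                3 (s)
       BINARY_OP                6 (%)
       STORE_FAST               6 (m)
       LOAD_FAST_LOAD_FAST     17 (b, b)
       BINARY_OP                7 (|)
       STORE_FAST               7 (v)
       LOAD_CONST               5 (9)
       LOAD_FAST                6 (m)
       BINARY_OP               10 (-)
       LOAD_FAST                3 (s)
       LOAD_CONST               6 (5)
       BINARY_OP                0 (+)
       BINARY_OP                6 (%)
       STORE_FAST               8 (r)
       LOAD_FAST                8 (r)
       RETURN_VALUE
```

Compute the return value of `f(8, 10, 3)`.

LOAD_CONST → push 2. Stack: [2]
LOAD_FAST b → push 10. Stack: [2, 10]
BINARY_OP & → 2 & 10 = 2. Stack: [2]
LOAD_FAST c → push 3. Stack: [2, 3]
BINARY_OP + → 2 + 3 = 5. Stack: [5]
STORE_FAST s → s=5. Stack: []
LOAD_FAST_LOAD_FAST c,b → push 3,10. Stack: [3, 10]
BINARY_OP - → 3 - 10 = -7. Stack: [-7]
LOAD_FAST b → push 10. Stack: [-7, 10]
BINARY_OP + → -7 + 10 = 3. Stack: [3]
STORE_FAST p → p=3. Stack: []
LOAD_FAST b → push 10. Stack: [10]
LOAD_CONST → push 12. Stack: [10, 12]
BINARY_OP + → 10 + 12 = 22. Stack: [22]
STORE_FAST w → w=22. Stack: []
LOAD_CONST → push 8. Stack: [8]
LOAD_FAST a → push 8. Stack: [8, 8]
BINARY_OP - → 8 - 8 = 0. Stack: [0]
LOAD_FAST_LOAD_FAST w,c → push 22,3. Stack: [0, 22, 3]
BINARY_OP - → 22 - 3 = 19. Stack: [0, 19]
BINARY_OP % → 0 % 19 = 0. Stack: [0]
STORE_FAST p → p=0. Stack: []
LOAD_CONST → push 7. Stack: [7]
LOAD_FAST s → push 5. Stack: [7, 5]
BINARY_OP % → 7 % 5 = 2. Stack: [2]
STORE_FAST m → m=2. Stack: []
LOAD_FAST_LOAD_FAST b,b → push 10,10. Stack: [10, 10]
BINARY_OP | → 10 | 10 = 10. Stack: [10]
STORE_FAST v → v=10. Stack: []
LOAD_CONST → push 9. Stack: [9]
LOAD_FAST m → push 2. Stack: [9, 2]
BINARY_OP - → 9 - 2 = 7. Stack: [7]
LOAD_FAST s → push 5. Stack: [7, 5]
LOAD_CONST → push 5. Stack: [7, 5, 5]
BINARY_OP + → 5 + 5 = 10. Stack: [7, 10]
BINARY_OP % → 7 % 10 = 7. Stack: [7]
STORE_FAST r → r=7. Stack: []
LOAD_FAST r → push 7. Stack: [7]
RETURN_VALUE → return 7.

7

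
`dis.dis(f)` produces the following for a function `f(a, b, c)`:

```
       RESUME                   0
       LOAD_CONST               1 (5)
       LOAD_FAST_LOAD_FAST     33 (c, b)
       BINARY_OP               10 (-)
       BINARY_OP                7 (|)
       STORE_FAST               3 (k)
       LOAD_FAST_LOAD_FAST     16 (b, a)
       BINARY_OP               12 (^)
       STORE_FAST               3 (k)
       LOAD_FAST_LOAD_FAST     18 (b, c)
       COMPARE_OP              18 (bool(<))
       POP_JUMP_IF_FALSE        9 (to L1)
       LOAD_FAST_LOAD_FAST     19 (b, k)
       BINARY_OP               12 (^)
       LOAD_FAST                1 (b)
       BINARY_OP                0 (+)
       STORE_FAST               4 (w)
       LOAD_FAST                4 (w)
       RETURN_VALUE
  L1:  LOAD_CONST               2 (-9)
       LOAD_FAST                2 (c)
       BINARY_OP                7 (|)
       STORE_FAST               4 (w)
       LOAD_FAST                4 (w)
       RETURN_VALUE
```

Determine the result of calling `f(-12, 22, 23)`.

10

LOAD_CONST → push 5. Stack: [5]
LOAD_FAST_LOAD_FAST c,b → push 23,22. Stack: [5, 23, 22]
BINARY_OP - → 23 - 22 = 1. Stack: [5, 1]
BINARY_OP | → 5 | 1 = 5. Stack: [5]
STORE_FAST k → k=5. Stack: []
LOAD_FAST_LOAD_FAST b,a → push 22,-12. Stack: [22, -12]
BINARY_OP ^ → 22 ^ -12 = -30. Stack: [-30]
STORE_FAST k → k=-30. Stack: []
LOAD_FAST_LOAD_FAST b,c → push 22,23. Stack: [22, 23]
COMPARE_OP bool(<) → 22 vs 23 = True. Stack: [True]
POP_JUMP_IF_FALSE → pop True; no jump. Stack: []
LOAD_FAST_LOAD_FAST b,k → push 22,-30. Stack: [22, -30]
BINARY_OP ^ → 22 ^ -30 = -12. Stack: [-12]
LOAD_FAST b → push 22. Stack: [-12, 22]
BINARY_OP + → -12 + 22 = 10. Stack: [10]
STORE_FAST w → w=10. Stack: []
LOAD_FAST w → push 10. Stack: [10]
RETURN_VALUE → return 10.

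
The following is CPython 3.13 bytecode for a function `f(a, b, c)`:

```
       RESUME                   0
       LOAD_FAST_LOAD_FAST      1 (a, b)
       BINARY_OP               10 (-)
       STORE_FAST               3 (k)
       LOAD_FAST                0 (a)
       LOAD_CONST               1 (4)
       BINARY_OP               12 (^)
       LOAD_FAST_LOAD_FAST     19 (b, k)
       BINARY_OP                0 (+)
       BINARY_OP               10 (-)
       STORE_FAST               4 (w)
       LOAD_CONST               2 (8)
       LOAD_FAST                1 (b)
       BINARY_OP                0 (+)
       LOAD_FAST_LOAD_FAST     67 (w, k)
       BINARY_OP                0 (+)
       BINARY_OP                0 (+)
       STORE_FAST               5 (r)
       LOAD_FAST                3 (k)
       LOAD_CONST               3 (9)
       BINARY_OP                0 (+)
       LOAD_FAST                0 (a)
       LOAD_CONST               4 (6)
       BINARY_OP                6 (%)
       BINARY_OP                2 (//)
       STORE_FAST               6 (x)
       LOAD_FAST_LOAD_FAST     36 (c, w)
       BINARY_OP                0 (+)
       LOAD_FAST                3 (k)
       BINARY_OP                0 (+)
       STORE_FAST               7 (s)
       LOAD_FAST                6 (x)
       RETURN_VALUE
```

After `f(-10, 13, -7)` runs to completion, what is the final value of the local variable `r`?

-6

LOAD_FAST_LOAD_FAST a,b → push -10,13. Stack: [-10, 13]
BINARY_OP - → -10 - 13 = -23. Stack: [-23]
STORE_FAST k → k=-23. Stack: []
LOAD_FAST a → push -10. Stack: [-10]
LOAD_CONST → push 4. Stack: [-10, 4]
BINARY_OP ^ → -10 ^ 4 = -14. Stack: [-14]
LOAD_FAST_LOAD_FAST b,k → push 13,-23. Stack: [-14, 13, -23]
BINARY_OP + → 13 + -23 = -10. Stack: [-14, -10]
BINARY_OP - → -14 - -10 = -4. Stack: [-4]
STORE_FAST w → w=-4. Stack: []
LOAD_CONST → push 8. Stack: [8]
LOAD_FAST b → push 13. Stack: [8, 13]
BINARY_OP + → 8 + 13 = 21. Stack: [21]
LOAD_FAST_LOAD_FAST w,k → push -4,-23. Stack: [21, -4, -23]
BINARY_OP + → -4 + -23 = -27. Stack: [21, -27]
BINARY_OP + → 21 + -27 = -6. Stack: [-6]
STORE_FAST r → r=-6. Stack: []
LOAD_FAST k → push -23. Stack: [-23]
LOAD_CONST → push 9. Stack: [-23, 9]
BINARY_OP + → -23 + 9 = -14. Stack: [-14]
LOAD_FAST a → push -10. Stack: [-14, -10]
LOAD_CONST → push 6. Stack: [-14, -10, 6]
BINARY_OP % → -10 % 6 = 2. Stack: [-14, 2]
BINARY_OP // → -14 // 2 = -7. Stack: [-7]
STORE_FAST x → x=-7. Stack: []
LOAD_FAST_LOAD_FAST c,w → push -7,-4. Stack: [-7, -4]
BINARY_OP + → -7 + -4 = -11. Stack: [-11]
LOAD_FAST k → push -23. Stack: [-11, -23]
BINARY_OP + → -11 + -23 = -34. Stack: [-34]
STORE_FAST s → s=-34. Stack: []
LOAD_FAST x → push -7. Stack: [-7]
RETURN_VALUE → return -7.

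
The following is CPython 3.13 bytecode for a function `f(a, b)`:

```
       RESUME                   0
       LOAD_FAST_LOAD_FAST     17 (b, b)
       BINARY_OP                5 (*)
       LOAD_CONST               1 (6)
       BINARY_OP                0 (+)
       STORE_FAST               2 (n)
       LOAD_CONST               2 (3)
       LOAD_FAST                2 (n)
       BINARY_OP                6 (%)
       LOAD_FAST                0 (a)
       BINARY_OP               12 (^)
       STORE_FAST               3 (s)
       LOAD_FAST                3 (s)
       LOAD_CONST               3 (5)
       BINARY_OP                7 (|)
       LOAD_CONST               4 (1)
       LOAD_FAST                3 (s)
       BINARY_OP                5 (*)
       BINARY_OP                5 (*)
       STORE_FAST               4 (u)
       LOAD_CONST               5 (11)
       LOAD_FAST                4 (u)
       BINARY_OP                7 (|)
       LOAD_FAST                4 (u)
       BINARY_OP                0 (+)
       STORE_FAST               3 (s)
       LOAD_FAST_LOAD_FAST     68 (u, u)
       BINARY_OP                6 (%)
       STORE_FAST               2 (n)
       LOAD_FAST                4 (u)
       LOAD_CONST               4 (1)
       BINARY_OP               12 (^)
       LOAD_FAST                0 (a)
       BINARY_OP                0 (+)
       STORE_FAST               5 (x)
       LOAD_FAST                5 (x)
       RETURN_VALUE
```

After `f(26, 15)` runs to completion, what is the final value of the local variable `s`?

1460

LOAD_FAST_LOAD_FAST b,b → push 15,15. Stack: [15, 15]
BINARY_OP * → 15 * 15 = 225. Stack: [225]
LOAD_CONST → push 6. Stack: [225, 6]
BINARY_OP + → 225 + 6 = 231. Stack: [231]
STORE_FAST n → n=231. Stack: []
LOAD_CONST → push 3. Stack: [3]
LOAD_FAST n → push 231. Stack: [3, 231]
BINARY_OP % → 3 % 231 = 3. Stack: [3]
LOAD_FAST a → push 26. Stack: [3, 26]
BINARY_OP ^ → 3 ^ 26 = 25. Stack: [25]
STORE_FAST s → s=25. Stack: []
LOAD_FAST s → push 25. Stack: [25]
LOAD_CONST → push 5. Stack: [25, 5]
BINARY_OP | → 25 | 5 = 29. Stack: [29]
LOAD_CONST → push 1. Stack: [29, 1]
LOAD_FAST s → push 25. Stack: [29, 1, 25]
BINARY_OP * → 1 * 25 = 25. Stack: [29, 25]
BINARY_OP * → 29 * 25 = 725. Stack: [725]
STORE_FAST u → u=725. Stack: []
LOAD_CONST → push 11. Stack: [11]
LOAD_FAST u → push 725. Stack: [11, 725]
BINARY_OP | → 11 | 725 = 735. Stack: [735]
LOAD_FAST u → push 725. Stack: [735, 725]
BINARY_OP + → 735 + 725 = 1460. Stack: [1460]
STORE_FAST s → s=1460. Stack: []
LOAD_FAST_LOAD_FAST u,u → push 725,725. Stack: [725, 725]
BINARY_OP % → 725 % 725 = 0. Stack: [0]
STORE_FAST n → n=0. Stack: []
LOAD_FAST u → push 725. Stack: [725]
LOAD_CONST → push 1. Stack: [725, 1]
BINARY_OP ^ → 725 ^ 1 = 724. Stack: [724]
LOAD_FAST a → push 26. Stack: [724, 26]
BINARY_OP + → 724 + 26 = 750. Stack: [750]
STORE_FAST x → x=750. Stack: []
LOAD_FAST x → push 750. Stack: [750]
RETURN_VALUE → return 750.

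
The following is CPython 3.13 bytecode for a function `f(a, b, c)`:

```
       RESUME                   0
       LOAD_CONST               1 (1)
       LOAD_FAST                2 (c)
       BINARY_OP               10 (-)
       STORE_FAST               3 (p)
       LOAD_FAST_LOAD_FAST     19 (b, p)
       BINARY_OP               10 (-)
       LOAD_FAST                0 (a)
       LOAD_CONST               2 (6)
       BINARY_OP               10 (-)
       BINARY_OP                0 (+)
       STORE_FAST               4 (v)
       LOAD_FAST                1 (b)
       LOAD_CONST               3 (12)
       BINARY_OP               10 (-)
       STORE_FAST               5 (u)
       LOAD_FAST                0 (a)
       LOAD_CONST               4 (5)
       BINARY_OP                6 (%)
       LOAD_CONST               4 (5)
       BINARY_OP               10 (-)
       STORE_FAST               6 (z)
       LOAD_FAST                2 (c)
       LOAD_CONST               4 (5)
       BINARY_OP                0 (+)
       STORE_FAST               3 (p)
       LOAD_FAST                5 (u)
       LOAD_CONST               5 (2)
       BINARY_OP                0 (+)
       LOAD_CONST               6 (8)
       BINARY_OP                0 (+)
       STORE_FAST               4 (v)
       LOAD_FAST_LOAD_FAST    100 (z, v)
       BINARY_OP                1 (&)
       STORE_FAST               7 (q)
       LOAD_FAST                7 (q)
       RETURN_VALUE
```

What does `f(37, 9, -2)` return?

5

LOAD_CONST → push 1. Stack: [1]
LOAD_FAST c → push -2. Stack: [1, -2]
BINARY_OP - → 1 - -2 = 3. Stack: [3]
STORE_FAST p → p=3. Stack: []
LOAD_FAST_LOAD_FAST b,p → push 9,3. Stack: [9, 3]
BINARY_OP - → 9 - 3 = 6. Stack: [6]
LOAD_FAST a → push 37. Stack: [6, 37]
LOAD_CONST → push 6. Stack: [6, 37, 6]
BINARY_OP - → 37 - 6 = 31. Stack: [6, 31]
BINARY_OP + → 6 + 31 = 37. Stack: [37]
STORE_FAST v → v=37. Stack: []
LOAD_FAST b → push 9. Stack: [9]
LOAD_CONST → push 12. Stack: [9, 12]
BINARY_OP - → 9 - 12 = -3. Stack: [-3]
STORE_FAST u → u=-3. Stack: []
LOAD_FAST a → push 37. Stack: [37]
LOAD_CONST → push 5. Stack: [37, 5]
BINARY_OP % → 37 % 5 = 2. Stack: [2]
LOAD_CONST → push 5. Stack: [2, 5]
BINARY_OP - → 2 - 5 = -3. Stack: [-3]
STORE_FAST z → z=-3. Stack: []
LOAD_FAST c → push -2. Stack: [-2]
LOAD_CONST → push 5. Stack: [-2, 5]
BINARY_OP + → -2 + 5 = 3. Stack: [3]
STORE_FAST p → p=3. Stack: []
LOAD_FAST u → push -3. Stack: [-3]
LOAD_CONST → push 2. Stack: [-3, 2]
BINARY_OP + → -3 + 2 = -1. Stack: [-1]
LOAD_CONST → push 8. Stack: [-1, 8]
BINARY_OP + → -1 + 8 = 7. Stack: [7]
STORE_FAST v → v=7. Stack: []
LOAD_FAST_LOAD_FAST z,v → push -3,7. Stack: [-3, 7]
BINARY_OP & → -3 & 7 = 5. Stack: [5]
STORE_FAST q → q=5. Stack: []
LOAD_FAST q → push 5. Stack: [5]
RETURN_VALUE → return 5.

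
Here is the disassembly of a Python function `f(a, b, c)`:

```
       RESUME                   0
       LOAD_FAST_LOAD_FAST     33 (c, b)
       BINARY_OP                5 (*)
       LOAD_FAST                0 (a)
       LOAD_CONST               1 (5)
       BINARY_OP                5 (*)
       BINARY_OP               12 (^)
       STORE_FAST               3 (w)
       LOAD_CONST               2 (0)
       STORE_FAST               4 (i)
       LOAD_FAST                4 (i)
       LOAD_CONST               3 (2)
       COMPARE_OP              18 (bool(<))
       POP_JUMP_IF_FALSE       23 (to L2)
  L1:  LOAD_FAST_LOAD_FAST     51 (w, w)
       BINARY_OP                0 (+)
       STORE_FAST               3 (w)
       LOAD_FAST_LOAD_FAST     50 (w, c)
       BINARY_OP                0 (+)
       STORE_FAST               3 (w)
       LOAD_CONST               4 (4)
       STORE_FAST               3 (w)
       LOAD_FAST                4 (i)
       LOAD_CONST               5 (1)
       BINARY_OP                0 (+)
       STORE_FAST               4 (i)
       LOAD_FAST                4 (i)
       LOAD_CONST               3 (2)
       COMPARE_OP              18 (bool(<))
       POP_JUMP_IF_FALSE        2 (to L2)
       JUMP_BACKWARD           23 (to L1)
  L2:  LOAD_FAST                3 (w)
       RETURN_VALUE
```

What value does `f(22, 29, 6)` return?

LOAD_FAST_LOAD_FAST c,b → push 6,29. Stack: [6, 29]
BINARY_OP * → 6 * 29 = 174. Stack: [174]
LOAD_FAST a → push 22. Stack: [174, 22]
LOAD_CONST → push 5. Stack: [174, 22, 5]
BINARY_OP * → 22 * 5 = 110. Stack: [174, 110]
BINARY_OP ^ → 174 ^ 110 = 192. Stack: [192]
STORE_FAST w → w=192. Stack: []
LOAD_CONST → push 0. Stack: [0]
STORE_FAST i → i=0. Stack: []
LOAD_FAST i → push 0. Stack: [0]
LOAD_CONST → push 2. Stack: [0, 2]
COMPARE_OP bool(<) → 0 vs 2 = True. Stack: [True]
POP_JUMP_IF_FALSE → pop True; no jump. Stack: []
LOAD_FAST_LOAD_FAST w,w → push 192,192. Stack: [192, 192]
BINARY_OP + → 192 + 192 = 384. Stack: [384]
STORE_FAST w → w=384. Stack: []
LOAD_FAST_LOAD_FAST w,c → push 384,6. Stack: [384, 6]
BINARY_OP + → 384 + 6 = 390. Stack: [390]
STORE_FAST w → w=390. Stack: []
LOAD_CONST → push 4. Stack: [4]
STORE_FAST w → w=4. Stack: []
LOAD_FAST i → push 0. Stack: [0]
LOAD_CONST → push 1. Stack: [0, 1]
BINARY_OP + → 0 + 1 = 1. Stack: [1]
STORE_FAST i → i=1. Stack: []
LOAD_FAST i → push 1. Stack: [1]
LOAD_CONST → push 2. Stack: [1, 2]
COMPARE_OP bool(<) → 1 vs 2 = True. Stack: [True]
POP_JUMP_IF_FALSE → pop True; no jump. Stack: []
LOAD_FAST_LOAD_FAST w,w → push 4,4. Stack: [4, 4]
BINARY_OP + → 4 + 4 = 8. Stack: [8]
STORE_FAST w → w=8. Stack: []
LOAD_FAST_LOAD_FAST w,c → push 8,6. Stack: [8, 6]
BINARY_OP + → 8 + 6 = 14. Stack: [14]
STORE_FAST w → w=14. Stack: []
LOAD_CONST → push 4. Stack: [4]
STORE_FAST w → w=4. Stack: []
LOAD_FAST i → push 1. Stack: [1]
LOAD_CONST → push 1. Stack: [1, 1]
BINARY_OP + → 1 + 1 = 2. Stack: [2]
STORE_FAST i → i=2. Stack: []
LOAD_FAST i → push 2. Stack: [2]
LOAD_CONST → push 2. Stack: [2, 2]
COMPARE_OP bool(<) → 2 vs 2 = False. Stack: [False]
POP_JUMP_IF_FALSE → pop False; jump. Stack: []
LOAD_FAST w → push 4. Stack: [4]
RETURN_VALUE → return 4.

4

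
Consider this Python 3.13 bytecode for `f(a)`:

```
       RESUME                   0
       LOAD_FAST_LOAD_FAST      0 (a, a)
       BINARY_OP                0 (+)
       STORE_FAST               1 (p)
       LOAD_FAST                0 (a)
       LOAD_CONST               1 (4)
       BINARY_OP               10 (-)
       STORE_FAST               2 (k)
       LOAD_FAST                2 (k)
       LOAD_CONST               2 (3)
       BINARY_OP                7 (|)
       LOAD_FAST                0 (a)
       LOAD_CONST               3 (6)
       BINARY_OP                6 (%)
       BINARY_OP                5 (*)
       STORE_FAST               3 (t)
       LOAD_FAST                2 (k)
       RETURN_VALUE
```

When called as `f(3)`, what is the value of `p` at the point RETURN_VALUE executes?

6

LOAD_FAST_LOAD_FAST a,a → push 3,3. Stack: [3, 3]
BINARY_OP + → 3 + 3 = 6. Stack: [6]
STORE_FAST p → p=6. Stack: []
LOAD_FAST a → push 3. Stack: [3]
LOAD_CONST → push 4. Stack: [3, 4]
BINARY_OP - → 3 - 4 = -1. Stack: [-1]
STORE_FAST k → k=-1. Stack: []
LOAD_FAST k → push -1. Stack: [-1]
LOAD_CONST → push 3. Stack: [-1, 3]
BINARY_OP | → -1 | 3 = -1. Stack: [-1]
LOAD_FAST a → push 3. Stack: [-1, 3]
LOAD_CONST → push 6. Stack: [-1, 3, 6]
BINARY_OP % → 3 % 6 = 3. Stack: [-1, 3]
BINARY_OP * → -1 * 3 = -3. Stack: [-3]
STORE_FAST t → t=-3. Stack: []
LOAD_FAST k → push -1. Stack: [-1]
RETURN_VALUE → return -1.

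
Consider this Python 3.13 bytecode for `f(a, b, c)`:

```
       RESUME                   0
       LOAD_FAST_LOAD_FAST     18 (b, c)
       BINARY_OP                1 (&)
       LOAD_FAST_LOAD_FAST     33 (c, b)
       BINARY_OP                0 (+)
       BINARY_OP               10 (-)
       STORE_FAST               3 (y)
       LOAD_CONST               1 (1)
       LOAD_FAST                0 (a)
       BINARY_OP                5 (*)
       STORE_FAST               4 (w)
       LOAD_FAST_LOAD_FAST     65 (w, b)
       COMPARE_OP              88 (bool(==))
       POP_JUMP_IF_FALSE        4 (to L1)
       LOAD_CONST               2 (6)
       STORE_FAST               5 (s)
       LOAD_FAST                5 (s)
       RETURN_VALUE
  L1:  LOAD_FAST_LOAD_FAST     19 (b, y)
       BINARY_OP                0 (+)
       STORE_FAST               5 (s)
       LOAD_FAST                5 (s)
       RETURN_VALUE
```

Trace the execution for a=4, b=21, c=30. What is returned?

LOAD_FAST_LOAD_FAST b,c → push 21,30. Stack: [21, 30]
BINARY_OP & → 21 & 30 = 20. Stack: [20]
LOAD_FAST_LOAD_FAST c,b → push 30,21. Stack: [20, 30, 21]
BINARY_OP + → 30 + 21 = 51. Stack: [20, 51]
BINARY_OP - → 20 - 51 = -31. Stack: [-31]
STORE_FAST y → y=-31. Stack: []
LOAD_CONST → push 1. Stack: [1]
LOAD_FAST a → push 4. Stack: [1, 4]
BINARY_OP * → 1 * 4 = 4. Stack: [4]
STORE_FAST w → w=4. Stack: []
LOAD_FAST_LOAD_FAST w,b → push 4,21. Stack: [4, 21]
COMPARE_OP bool(==) → 4 vs 21 = False. Stack: [False]
POP_JUMP_IF_FALSE → pop False; jump. Stack: []
LOAD_FAST_LOAD_FAST b,y → push 21,-31. Stack: [21, -31]
BINARY_OP + → 21 + -31 = -10. Stack: [-10]
STORE_FAST s → s=-10. Stack: []
LOAD_FAST s → push -10. Stack: [-10]
RETURN_VALUE → return -10.

-10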